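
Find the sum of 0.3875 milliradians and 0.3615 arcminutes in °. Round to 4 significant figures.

0.02823 degrees

0.3875 mrad = 0.0222021 ° and 0.3615 arcmin = 0.00602500 °.
0.0222021 + 0.00602500 ≈ 0.02823 °.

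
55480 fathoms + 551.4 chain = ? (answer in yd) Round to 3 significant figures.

55480 fathom = 110960 yd and 551.4 chain = 12130.8 yd.
110960 + 12130.8 ≈ 123000 yd.

123000 yd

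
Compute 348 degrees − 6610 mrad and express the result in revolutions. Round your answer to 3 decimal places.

348 ° = 0.966667 rev and 6610 mrad = 1.05201 rev.
0.966667 − 1.05201 ≈ -0.085 rev.

-0.085 revolutions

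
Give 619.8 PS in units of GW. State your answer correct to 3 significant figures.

0.000456 GW

1 metric horsepower = 7.35499 × 10^-7 GW.
619.8 × 7.35499 × 10^-7 ≈ 0.000456 GW.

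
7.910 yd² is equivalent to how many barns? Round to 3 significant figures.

1 yd² = 8.36127e+27 barn.
7.910 × 8.36127e+27 ≈ 6.61e+28 barn.

6.61e+28 barn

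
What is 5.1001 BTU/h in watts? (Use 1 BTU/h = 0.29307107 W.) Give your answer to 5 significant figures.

1.4947 watts

1 BTU/h = 0.293071 W.
So 5.1001 × 0.293071 ≈ 1.4947 W.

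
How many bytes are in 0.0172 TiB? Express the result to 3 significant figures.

1 tebibyte = 1.09951 × 10^12 bytes.
0.0172 × 1.09951 × 10^12 ≈ 1.89 × 10^10 B.

1.89 × 10^10 bytes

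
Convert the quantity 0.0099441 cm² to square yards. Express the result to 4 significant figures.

1.189 × 10^-6 square yards

1 cm² = 0.000119599 yd².
Then 0.0099441 × 0.000119599 ≈ 1.189 × 10^-6 yd².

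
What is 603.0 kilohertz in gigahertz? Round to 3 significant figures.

1 kHz = 1.00000e-6 GHz.
So 603.0 × 1.00000e-6 ≈ 0.000603 GHz.

0.000603 GHz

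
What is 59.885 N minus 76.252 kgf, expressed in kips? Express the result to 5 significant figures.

-0.15464 kips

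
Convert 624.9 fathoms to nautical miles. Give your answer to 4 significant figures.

1 fathom = 0.000987473 nautical miles.
Thus 624.9 × 0.000987473 ≈ 0.6171 nmi.

0.6171 nmi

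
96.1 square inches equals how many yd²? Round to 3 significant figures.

0.0742 yd²

1 in² = 0.000771605 yd².
Thus 96.1 × 0.000771605 ≈ 0.0742 yd².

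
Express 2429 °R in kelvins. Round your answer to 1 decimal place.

1349.4 K

°R = K × 9/5.
Applying the formula gives 1349.4 K.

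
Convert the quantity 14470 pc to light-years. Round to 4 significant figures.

1 parsec = 3.26156 ly.
14470 × 3.26156 ≈ 47190 ly.

47190 ly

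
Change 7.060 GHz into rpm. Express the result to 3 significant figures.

1 GHz = 6.00000 × 10^10 rpm.
Thus 7.060 × 6.00000 × 10^10 ≈ 4.24 × 10^11 rpm.

4.24 × 10^11 rpm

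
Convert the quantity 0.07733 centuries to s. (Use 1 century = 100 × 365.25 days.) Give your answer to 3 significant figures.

2.44 × 10^8 seconds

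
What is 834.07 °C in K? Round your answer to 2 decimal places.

1107.22 K

K = °C + 273.15.
Applying the formula gives 1107.22 K.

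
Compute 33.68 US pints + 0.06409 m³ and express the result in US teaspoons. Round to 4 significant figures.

16240 US teaspoons

33.68 US pt = 3233.28 US tsp and 0.06409 m³ = 13002.8 US tsp.
3233.28 + 13002.8 ≈ 16240 US tsp.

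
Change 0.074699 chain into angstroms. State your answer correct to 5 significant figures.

1.5027 × 10^10 Å

1 chain = 2.01168 × 10^11 Å.
So 0.074699 × 2.01168 × 10^11 ≈ 1.5027 × 10^10 Å.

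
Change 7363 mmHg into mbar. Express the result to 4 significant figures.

1 millimeter of mercury = 1.333224 mbar.
Thus 7363 × 1.333224 ≈ 9817 mbar.

9817 millibar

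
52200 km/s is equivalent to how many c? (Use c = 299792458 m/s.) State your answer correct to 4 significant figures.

1 kilometer per second = 3.33564e-6 times the speed of light.
Then 52200 × 3.33564e-6 ≈ 0.1741 c.

0.1741 c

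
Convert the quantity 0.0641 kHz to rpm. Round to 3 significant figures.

3850 rpm

1 kilohertz = 60000.0 revolutions per minute.
Thus 0.0641 × 60000.0 ≈ 3850 rpm.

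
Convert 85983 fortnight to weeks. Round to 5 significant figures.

1 fortnight = 2.00000 wk.
So 85983 × 2.00000 ≈ 171970 wk.

171970 wk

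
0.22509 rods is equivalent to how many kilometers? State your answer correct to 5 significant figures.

0.0011320 kilometers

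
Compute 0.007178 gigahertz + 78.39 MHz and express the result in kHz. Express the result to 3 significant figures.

85600 kilohertz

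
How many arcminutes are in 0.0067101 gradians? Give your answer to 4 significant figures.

0.3623 arcmin

1 gradian = 54.0000 arcmin.
So 0.0067101 × 54.0000 ≈ 0.3623 arcmin.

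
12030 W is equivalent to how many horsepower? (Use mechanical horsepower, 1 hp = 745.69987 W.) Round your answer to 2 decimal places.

1 watt = 0.00134102 hp.
12030 × 0.00134102 ≈ 16.13 hp.

16.13 hp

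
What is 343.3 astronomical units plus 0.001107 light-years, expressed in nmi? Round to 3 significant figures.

343.3 au = 2.77305e+10 nmi and 0.001107 ly = 5.65498e+9 nmi.
2.77305e+10 + 5.65498e+9 ≈ 3.34e+10 nmi.

3.34e+10 nmi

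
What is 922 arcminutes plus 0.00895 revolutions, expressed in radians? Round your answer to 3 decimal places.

0.324 rad

922 arcmin = 0.268199 rad and 0.00895 rev = 0.0562345 rad.
0.268199 + 0.0562345 ≈ 0.324 rad.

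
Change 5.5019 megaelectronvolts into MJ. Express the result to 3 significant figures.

8.82 × 10^-19 megajoules

1 MeV = 1.60218 × 10^-19 MJ.
Then 5.5019 × 1.60218 × 10^-19 ≈ 8.82 × 10^-19 MJ.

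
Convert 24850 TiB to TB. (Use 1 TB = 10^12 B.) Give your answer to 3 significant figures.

27300 terabytes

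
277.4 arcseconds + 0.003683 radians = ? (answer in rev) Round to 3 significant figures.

0.000800 rev

277.4 arcsec = 0.000214043 rev and 0.003683 rad = 0.000586168 rev.
0.000214043 + 0.000586168 ≈ 0.000800 rev.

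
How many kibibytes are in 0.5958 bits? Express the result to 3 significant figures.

7.27 × 10^-5 kibibytes

1 bit = 0.000122070 KiB.
So 0.5958 × 0.000122070 ≈ 7.27 × 10^-5 KiB.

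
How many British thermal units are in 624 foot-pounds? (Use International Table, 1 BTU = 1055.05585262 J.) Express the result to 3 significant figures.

0.802 BTU

1 foot-pound = 0.00128507 BTU.
So 624 × 0.00128507 ≈ 0.802 BTU.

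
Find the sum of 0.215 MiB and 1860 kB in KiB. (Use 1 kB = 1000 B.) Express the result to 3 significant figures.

0.215 MiB = 220.160 KiB and 1860 kB = 1816.41 KiB.
220.160 + 1816.41 ≈ 2040 KiB.

2040 kibibytes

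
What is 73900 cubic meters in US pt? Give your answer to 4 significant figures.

1 m³ = 2113.38 US pt.
So 73900 × 2113.38 ≈ 1.562 × 10^8 US pt.

1.562 × 10^8 US pt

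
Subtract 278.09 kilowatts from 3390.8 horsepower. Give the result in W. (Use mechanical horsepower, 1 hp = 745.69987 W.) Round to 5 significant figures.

2.2504e+6 W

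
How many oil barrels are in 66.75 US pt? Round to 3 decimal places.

0.199 bbl

1 US pint = 0.00297619 oil barrels.
So 66.75 × 0.00297619 ≈ 0.199 bbl.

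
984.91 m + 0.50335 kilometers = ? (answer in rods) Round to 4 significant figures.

984.91 m = 195.838 rod and 0.50335 km = 100.086 rod.
195.838 + 100.086 ≈ 295.9 rod.

295.9 rod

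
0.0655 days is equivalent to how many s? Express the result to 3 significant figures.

5660 seconds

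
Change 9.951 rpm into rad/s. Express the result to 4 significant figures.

1.042 rad/s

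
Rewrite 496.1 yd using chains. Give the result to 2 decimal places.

22.55 chains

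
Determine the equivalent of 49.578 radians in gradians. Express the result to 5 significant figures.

1 rad = 63.6620 gradians.
49.578 × 63.6620 ≈ 3156.2 grad.

3156.2 grad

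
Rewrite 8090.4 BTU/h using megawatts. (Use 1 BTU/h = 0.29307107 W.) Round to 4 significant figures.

1 BTU/h = 2.93071 × 10^-7 MW.
8090.4 × 2.93071 × 10^-7 ≈ 0.002371 MW.

0.002371 megawatts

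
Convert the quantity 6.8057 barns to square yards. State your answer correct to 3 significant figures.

1 barn = 1.19599e-28 square yards.
Then 6.8057 × 1.19599e-28 ≈ 8.14e-28 yd².

8.14e-28 square yards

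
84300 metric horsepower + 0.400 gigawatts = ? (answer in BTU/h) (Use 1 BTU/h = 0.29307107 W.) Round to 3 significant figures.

1.58e+9 BTU/h

84300 PS = 2.11561e+8 BTU/h and 0.400 GW = 1.36486e+9 BTU/h.
2.11561e+8 + 1.36486e+9 ≈ 1.58e+9 BTU/h.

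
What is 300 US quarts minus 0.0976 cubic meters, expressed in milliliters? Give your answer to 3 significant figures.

186000 mL

300 US qt = 283906 mL and 0.0976 m³ = 97600.0 mL.
283906 − 97600.0 ≈ 186000 mL.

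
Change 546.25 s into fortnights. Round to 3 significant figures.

1 s = 8.26720 × 10^-7 fortnights.
Thus 546.25 × 8.26720 × 10^-7 ≈ 0.000452 fortnight.

0.000452 fortnight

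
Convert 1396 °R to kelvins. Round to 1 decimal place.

°R = K × 9/5.
Applying the formula gives 775.6 K.

775.6 kelvins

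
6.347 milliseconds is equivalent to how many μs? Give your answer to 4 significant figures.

6347 μs

1 millisecond = 1000.00 microseconds.
Thus 6.347 × 1000.00 ≈ 6347 μs.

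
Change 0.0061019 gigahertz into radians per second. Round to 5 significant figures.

3.8339 × 10^7 rad/s

1 gigahertz = 6.28319 × 10^9 rad/s.
So 0.0061019 × 6.28319 × 10^9 ≈ 3.8339 × 10^7 rad/s.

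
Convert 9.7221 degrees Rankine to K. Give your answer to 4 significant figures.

5.401 kelvins

°R = K × 9/5.
Applying the formula gives 5.401 K.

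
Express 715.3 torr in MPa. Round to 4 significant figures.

1 torr = 0.000133322 megapascals.
715.3 × 0.000133322 ≈ 0.09537 MPa.

0.09537 MPa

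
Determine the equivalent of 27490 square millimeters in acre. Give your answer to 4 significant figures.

6.793e-6 acre

1 square millimeter = 2.47105e-10 acres.
Thus 27490 × 2.47105e-10 ≈ 6.793e-6 acre.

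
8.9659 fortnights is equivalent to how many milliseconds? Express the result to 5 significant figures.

1.0845e+10 milliseconds

1 fortnight = 1.20960e+9 milliseconds.
So 8.9659 × 1.20960e+9 ≈ 1.0845e+10 ms.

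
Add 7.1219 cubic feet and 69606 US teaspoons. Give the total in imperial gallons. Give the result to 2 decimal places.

7.1219 ft³ = 44.3611 imp gal and 69606 US tsp = 75.4676 imp gal.
44.3611 + 75.4676 ≈ 119.83 imp gal.

119.83 imp gal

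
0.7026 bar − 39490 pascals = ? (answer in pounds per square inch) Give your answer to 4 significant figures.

4.463 psi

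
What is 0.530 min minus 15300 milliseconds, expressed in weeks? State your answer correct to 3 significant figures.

2.73 × 10^-5 wk

0.530 min = 5.25794 × 10^-5 wk and 15300 ms = 2.52976 × 10^-5 wk.
5.25794 × 10^-5 − 2.52976 × 10^-5 ≈ 2.73 × 10^-5 wk.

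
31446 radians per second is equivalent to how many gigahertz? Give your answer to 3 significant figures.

5.00 × 10^-6 gigahertz

1 rad/s = 1.59155 × 10^-10 GHz.
Then 31446 × 1.59155 × 10^-10 ≈ 5.00 × 10^-6 GHz.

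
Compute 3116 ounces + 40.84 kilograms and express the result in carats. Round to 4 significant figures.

3116 oz = 441686 ct and 40.84 kg = 204200 ct.
441686 + 204200 ≈ 645900 ct.

645900 carats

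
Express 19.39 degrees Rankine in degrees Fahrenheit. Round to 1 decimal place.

-440.3 °F

°R = °F + 459.67.
Applying the formula gives -440.3 °F.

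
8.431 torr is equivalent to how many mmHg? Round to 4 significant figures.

8.431 millimeters of mercury

1 torr = 1.00000 millimeters of mercury.
So 8.431 × 1.00000 ≈ 8.431 mmHg.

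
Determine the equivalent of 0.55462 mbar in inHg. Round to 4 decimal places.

0.0164 inHg

1 millibar = 0.0295300 inHg.
Thus 0.55462 × 0.0295300 ≈ 0.0164 inHg.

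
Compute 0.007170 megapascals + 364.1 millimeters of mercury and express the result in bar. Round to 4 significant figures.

0.007170 MPa = 0.0717000 bar and 364.1 mmHg = 0.485427 bar.
0.0717000 + 0.485427 ≈ 0.5571 bar.

0.5571 bar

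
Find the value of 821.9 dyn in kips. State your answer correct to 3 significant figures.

1.85e-6 kip

1 dyn = 2.24809e-9 kips.
So 821.9 × 2.24809e-9 ≈ 1.85e-6 kip.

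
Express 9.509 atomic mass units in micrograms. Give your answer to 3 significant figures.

1.58e-17 micrograms

1 atomic mass unit = 1.66054e-18 micrograms.
9.509 × 1.66054e-18 ≈ 1.58e-17 μg.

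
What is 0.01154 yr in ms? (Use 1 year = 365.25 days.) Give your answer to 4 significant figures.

1 yr = 3.15576 × 10^10 milliseconds.
Thus 0.01154 × 3.15576 × 10^10 ≈ 3.642 × 10^8 ms.

3.642 × 10^8 milliseconds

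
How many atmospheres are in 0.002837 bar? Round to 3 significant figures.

0.00280 atmospheres

1 bar = 0.986923 atm.
So 0.002837 × 0.986923 ≈ 0.00280 atm.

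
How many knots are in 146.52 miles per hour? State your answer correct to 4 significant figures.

127.3 kn

1 mph = 0.868976 kn.
Then 146.52 × 0.868976 ≈ 127.3 kn.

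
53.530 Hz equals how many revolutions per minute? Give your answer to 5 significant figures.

1 Hz = 60.0000 rpm.
So 53.530 × 60.0000 ≈ 3211.8 rpm.

3211.8 rpm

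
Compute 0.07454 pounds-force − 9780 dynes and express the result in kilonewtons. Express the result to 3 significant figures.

0.000234 kN

0.07454 lbf = 0.000331570 kN and 9780 dyn = 9.78000e-5 kN.
0.000331570 − 9.78000e-5 ≈ 0.000234 kN.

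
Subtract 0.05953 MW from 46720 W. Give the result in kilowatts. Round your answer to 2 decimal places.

46720 W = 46.7200 kW and 0.05953 MW = 59.5300 kW.
46.7200 − 59.5300 ≈ -12.81 kW.

-12.81 kW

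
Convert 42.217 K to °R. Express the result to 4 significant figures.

75.99 degrees Rankine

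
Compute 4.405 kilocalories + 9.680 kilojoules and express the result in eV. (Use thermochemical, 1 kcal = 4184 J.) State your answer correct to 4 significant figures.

1.755e+23 eV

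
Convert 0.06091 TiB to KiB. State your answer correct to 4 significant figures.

1 tebibyte = 1.07374 × 10^9 kibibytes.
So 0.06091 × 1.07374 × 10^9 ≈ 6.540 × 10^7 KiB.

6.540 × 10^7 KiB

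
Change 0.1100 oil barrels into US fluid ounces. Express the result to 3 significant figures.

591 US fl oz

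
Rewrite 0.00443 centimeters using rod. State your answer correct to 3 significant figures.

8.81 × 10^-6 rod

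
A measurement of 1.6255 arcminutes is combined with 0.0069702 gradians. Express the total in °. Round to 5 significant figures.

0.033365 degrees

1.6255 arcmin = 0.0270917 ° and 0.0069702 grad = 0.00627318 °.
0.0270917 + 0.00627318 ≈ 0.033365 °.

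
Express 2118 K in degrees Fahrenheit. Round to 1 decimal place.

3352.7 °F

K = (°F + 459.67) × 5/9.
Applying the formula gives 3352.7 °F.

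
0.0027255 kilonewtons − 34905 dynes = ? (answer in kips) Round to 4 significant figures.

0.0027255 kN = 0.000612717 kip and 34905 dyn = 7.84696e-5 kip.
0.000612717 − 7.84696e-5 ≈ 0.0005342 kip.

0.0005342 kips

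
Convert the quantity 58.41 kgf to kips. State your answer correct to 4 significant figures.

0.1288 kip

1 kgf = 0.00220462 kips.
Thus 58.41 × 0.00220462 ≈ 0.1288 kip.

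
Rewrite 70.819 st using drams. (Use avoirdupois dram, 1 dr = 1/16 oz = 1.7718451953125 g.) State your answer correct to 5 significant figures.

1 stone = 3584.00 drams.
70.819 × 3584.00 ≈ 253820 dr.

253820 drams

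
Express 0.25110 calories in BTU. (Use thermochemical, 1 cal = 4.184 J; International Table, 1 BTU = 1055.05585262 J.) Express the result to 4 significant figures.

1 cal = 0.00396567 BTU.
So 0.25110 × 0.00396567 ≈ 0.0009958 BTU.

0.0009958 British thermal units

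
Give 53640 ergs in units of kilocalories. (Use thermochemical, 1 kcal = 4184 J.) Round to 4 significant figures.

1 erg = 2.39006e-11 kcal.
Then 53640 × 2.39006e-11 ≈ 1.282e-6 kcal.

1.282e-6 kilocalories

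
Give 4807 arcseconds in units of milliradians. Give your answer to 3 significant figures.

23.3 milliradians

1 arcsecond = 0.00484814 milliradians.
4807 × 0.00484814 ≈ 23.3 mrad.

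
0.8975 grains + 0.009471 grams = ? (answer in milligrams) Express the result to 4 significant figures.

67.63 milligrams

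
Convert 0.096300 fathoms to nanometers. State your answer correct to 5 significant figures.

1 fathom = 1.82880 × 10^9 nm.
So 0.096300 × 1.82880 × 10^9 ≈ 1.7611 × 10^8 nm.

1.7611 × 10^8 nm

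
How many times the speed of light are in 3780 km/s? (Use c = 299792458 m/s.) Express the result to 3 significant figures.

1 km/s = 3.33564 × 10^-6 c.
So 3780 × 3.33564 × 10^-6 ≈ 0.0126 c.

0.0126 times the speed of light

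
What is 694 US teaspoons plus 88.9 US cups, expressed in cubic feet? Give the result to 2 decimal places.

0.86 ft³

694 US tsp = 0.120800 ft³ and 88.9 US cup = 0.742763 ft³.
0.120800 + 0.742763 ≈ 0.86 ft³.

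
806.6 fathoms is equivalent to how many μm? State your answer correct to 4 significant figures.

1.475 × 10^9 micrometers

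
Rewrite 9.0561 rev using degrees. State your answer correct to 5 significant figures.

3260.2 degrees

1 rev = 360.000 °.
Then 9.0561 × 360.000 ≈ 3260.2 °.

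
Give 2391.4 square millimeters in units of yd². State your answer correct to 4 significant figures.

0.002860 yd²

1 mm² = 1.19599 × 10^-6 square yards.
So 2391.4 × 1.19599 × 10^-6 ≈ 0.002860 yd².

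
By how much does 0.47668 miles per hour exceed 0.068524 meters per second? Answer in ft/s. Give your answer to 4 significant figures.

0.47668 mph = 0.699131 ft/s and 0.068524 m/s = 0.224816 ft/s.
0.699131 − 0.224816 ≈ 0.4743 ft/s.

0.4743 feet per second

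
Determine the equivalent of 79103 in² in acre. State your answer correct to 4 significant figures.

0.01261 acres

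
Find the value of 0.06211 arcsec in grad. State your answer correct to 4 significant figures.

1.917e-5 grad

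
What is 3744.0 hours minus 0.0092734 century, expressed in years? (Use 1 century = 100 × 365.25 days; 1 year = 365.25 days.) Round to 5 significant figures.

-0.50024 yr

3744.0 h = 0.4271047 yr and 0.0092734 century = 0.9273400 yr.
0.4271047 − 0.9273400 ≈ -0.50024 yr.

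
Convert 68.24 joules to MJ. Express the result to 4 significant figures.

6.824e-5 megajoules

1 joule = 1.00000e-6 MJ.
Thus 68.24 × 1.00000e-6 ≈ 6.824e-5 MJ.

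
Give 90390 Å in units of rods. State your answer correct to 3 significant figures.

1.80e-6 rods

1 angstrom = 1.98839e-11 rods.
So 90390 × 1.98839e-11 ≈ 1.80e-6 rod.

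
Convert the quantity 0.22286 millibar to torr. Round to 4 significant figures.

0.1672 torr

1 millibar = 0.750062 torr.
Thus 0.22286 × 0.750062 ≈ 0.1672 torr.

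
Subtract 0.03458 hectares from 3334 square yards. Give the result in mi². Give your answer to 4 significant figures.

3334 yd² = 0.00107632 mi² and 0.03458 ha = 0.000133514 mi².
0.00107632 − 0.000133514 ≈ 0.0009428 mi².

0.0009428 mi²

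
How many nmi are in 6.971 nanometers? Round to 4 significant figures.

1 nanometer = 5.39957e-13 nmi.
So 6.971 × 5.39957e-13 ≈ 3.764e-12 nmi.

3.764e-12 nautical miles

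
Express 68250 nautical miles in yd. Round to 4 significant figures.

1.382e+8 yards

1 nautical mile = 2025.37 yards.
Thus 68250 × 2025.37 ≈ 1.382e+8 yd.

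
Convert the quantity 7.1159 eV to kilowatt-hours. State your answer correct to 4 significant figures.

3.167 × 10^-25 kWh

1 electronvolt = 4.45049 × 10^-26 kWh.
Then 7.1159 × 4.45049 × 10^-26 ≈ 3.167 × 10^-25 kWh.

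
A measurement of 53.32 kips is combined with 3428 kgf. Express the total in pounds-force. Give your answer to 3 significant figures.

53.32 kip = 53320.0 lbf and 3428 kgf = 7557.45 lbf.
53320.0 + 7557.45 ≈ 60900 lbf.

60900 lbf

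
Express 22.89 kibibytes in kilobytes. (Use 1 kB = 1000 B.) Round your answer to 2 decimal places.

23.44 kilobytes

1 kibibyte = 1.02400 kB.
22.89 × 1.02400 ≈ 23.44 kB.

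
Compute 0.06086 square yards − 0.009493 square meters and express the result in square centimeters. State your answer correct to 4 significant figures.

0.06086 yd² = 508.867 cm² and 0.009493 m² = 94.9300 cm².
508.867 − 94.9300 ≈ 413.9 cm².

413.9 square centimeters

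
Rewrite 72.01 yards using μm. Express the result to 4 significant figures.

6.585 × 10^7 micrometers

1 yard = 914400 μm.
Thus 72.01 × 914400 ≈ 6.585 × 10^7 μm.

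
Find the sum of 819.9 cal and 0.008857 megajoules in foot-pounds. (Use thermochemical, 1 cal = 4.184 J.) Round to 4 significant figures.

9063 foot-pounds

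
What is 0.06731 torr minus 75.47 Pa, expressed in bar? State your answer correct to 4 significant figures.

-0.0006650 bar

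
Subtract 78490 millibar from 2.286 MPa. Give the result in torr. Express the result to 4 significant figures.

-41730 torr

2.286 MPa = 17146.4 torr and 78490 mbar = 58872.3 torr.
17146.4 − 58872.3 ≈ -41730 torr.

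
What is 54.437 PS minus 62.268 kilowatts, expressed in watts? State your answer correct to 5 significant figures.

-22230 watts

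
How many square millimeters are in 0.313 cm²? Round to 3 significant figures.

1 square centimeter = 100.000 mm².
0.313 × 100.000 ≈ 31.3 mm².

31.3 square millimeters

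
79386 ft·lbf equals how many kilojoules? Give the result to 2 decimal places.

107.63 kilojoules

1 ft·lbf = 0.00135582 kJ.
79386 × 0.00135582 ≈ 107.63 kJ.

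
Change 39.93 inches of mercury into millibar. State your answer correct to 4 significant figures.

1352 millibar

1 inch of mercury = 33.8639 mbar.
Then 39.93 × 33.8639 ≈ 1352 mbar.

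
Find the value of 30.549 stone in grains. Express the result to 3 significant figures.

2.99 × 10^6 gr

1 st = 98000.0 gr.
Thus 30.549 × 98000.0 ≈ 2.99 × 10^6 gr.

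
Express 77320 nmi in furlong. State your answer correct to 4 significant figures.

711800 furlongs

1 nmi = 9.20624 furlongs.
Then 77320 × 9.20624 ≈ 711800 furlong.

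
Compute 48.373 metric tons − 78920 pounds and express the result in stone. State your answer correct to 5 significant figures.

1980.3 stone

48.373 t = 7617.44 st and 78920 lb = 5637.14 st.
7617.44 − 5637.14 ≈ 1980.3 st.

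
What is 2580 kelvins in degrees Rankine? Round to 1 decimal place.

°R = K × 9/5.
Applying the formula gives 4644.0 °R.

4644.0 °R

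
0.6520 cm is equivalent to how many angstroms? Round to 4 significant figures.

1 centimeter = 1.00000 × 10^8 Å.
0.6520 × 1.00000 × 10^8 ≈ 6.520 × 10^7 Å.

6.520 × 10^7 Å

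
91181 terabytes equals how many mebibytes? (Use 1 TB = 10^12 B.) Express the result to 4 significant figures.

1 TB = 953674 MiB.
Thus 91181 × 953674 ≈ 8.696 × 10^10 MiB.

8.696 × 10^10 mebibytes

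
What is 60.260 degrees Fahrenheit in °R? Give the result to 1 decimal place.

°R = °F + 459.67.
Applying the formula gives 519.9 °R.

519.9 °R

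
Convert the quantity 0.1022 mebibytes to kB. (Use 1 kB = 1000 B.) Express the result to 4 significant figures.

1 mebibyte = 1048.58 kilobytes.
Then 0.1022 × 1048.58 ≈ 107.2 kB.

107.2 kilobytes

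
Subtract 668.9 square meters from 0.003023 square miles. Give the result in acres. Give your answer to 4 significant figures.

0.003023 mi² = 1.93472 acre and 668.9 m² = 0.165289 acre.
1.93472 − 0.165289 ≈ 1.769 acre.

1.769 acre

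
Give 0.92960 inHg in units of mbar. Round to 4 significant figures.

31.48 mbar

1 inch of mercury = 33.8639 mbar.
Thus 0.92960 × 33.8639 ≈ 31.48 mbar.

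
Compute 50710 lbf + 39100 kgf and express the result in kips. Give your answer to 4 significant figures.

136.9 kip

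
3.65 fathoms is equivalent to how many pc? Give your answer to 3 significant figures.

2.16 × 10^-16 pc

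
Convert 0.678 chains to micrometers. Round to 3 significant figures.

1 chain = 2.01168e+7 μm.
Then 0.678 × 2.01168e+7 ≈ 1.36e+7 μm.

1.36e+7 micrometers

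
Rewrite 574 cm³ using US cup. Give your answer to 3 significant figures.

2.43 US cups

1 cubic centimeter = 0.00422675 US cup.
Then 574 × 0.00422675 ≈ 2.43 US cup.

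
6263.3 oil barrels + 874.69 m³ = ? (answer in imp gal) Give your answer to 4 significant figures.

411400 imperial gallons

6263.3 bbl = 219042 imp gal and 874.69 m³ = 192405 imp gal.
219042 + 192405 ≈ 411400 imp gal.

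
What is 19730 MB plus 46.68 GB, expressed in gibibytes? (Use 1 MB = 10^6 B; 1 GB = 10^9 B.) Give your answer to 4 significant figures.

19730 MB = 18.3750 GiB and 46.68 GB = 43.4741 GiB.
18.3750 + 43.4741 ≈ 61.85 GiB.

61.85 GiB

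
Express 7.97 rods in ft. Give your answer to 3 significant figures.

132 ft

1 rod = 16.5000 feet.
Then 7.97 × 16.5000 ≈ 132 ft.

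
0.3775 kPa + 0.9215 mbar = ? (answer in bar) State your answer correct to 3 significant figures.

0.00470 bar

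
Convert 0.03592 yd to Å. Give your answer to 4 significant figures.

1 yard = 9.14400e+9 Å.
0.03592 × 9.14400e+9 ≈ 3.285e+8 Å.

3.285e+8 Å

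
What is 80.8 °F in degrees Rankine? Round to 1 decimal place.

°R = °F + 459.67.
Applying the formula gives 540.5 °R.

540.5 °R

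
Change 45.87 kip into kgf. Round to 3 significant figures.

20800 kilograms-force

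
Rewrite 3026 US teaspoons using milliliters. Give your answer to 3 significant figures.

14900 milliliters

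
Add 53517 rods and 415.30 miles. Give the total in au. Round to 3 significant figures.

6.27 × 10^-6 au

53517 rod = 1.79914 × 10^-6 au and 415.30 mi = 4.46771 × 10^-6 au.
1.79914 × 10^-6 + 4.46771 × 10^-6 ≈ 6.27 × 10^-6 au.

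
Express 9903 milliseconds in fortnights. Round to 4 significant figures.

1 ms = 8.26720e-10 fortnights.
9903 × 8.26720e-10 ≈ 8.187e-6 fortnight.

8.187e-6 fortnight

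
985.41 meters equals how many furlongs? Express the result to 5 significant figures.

4.8984 furlong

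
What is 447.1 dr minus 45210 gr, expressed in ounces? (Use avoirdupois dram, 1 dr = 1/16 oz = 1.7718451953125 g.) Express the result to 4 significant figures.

-75.39 oz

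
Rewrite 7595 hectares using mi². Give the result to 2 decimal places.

29.32 square miles

1 hectare = 0.00386102 square miles.
7595 × 0.00386102 ≈ 29.32 mi².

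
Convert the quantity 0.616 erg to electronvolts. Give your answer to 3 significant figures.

1 erg = 6.24151 × 10^11 electronvolts.
Then 0.616 × 6.24151 × 10^11 ≈ 3.84 × 10^11 eV.

3.84 × 10^11 eV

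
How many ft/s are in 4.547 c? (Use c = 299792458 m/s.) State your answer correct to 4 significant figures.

4.472e+9 feet per second

1 speed of light = 9.83571e+8 feet per second.
So 4.547 × 9.83571e+8 ≈ 4.472e+9 ft/s.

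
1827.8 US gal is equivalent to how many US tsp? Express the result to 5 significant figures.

1.4038 × 10^6 US teaspoons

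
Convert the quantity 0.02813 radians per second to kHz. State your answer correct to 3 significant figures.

4.48 × 10^-6 kilohertz

1 rad/s = 0.000159155 kHz.
0.02813 × 0.000159155 ≈ 4.48 × 10^-6 kHz.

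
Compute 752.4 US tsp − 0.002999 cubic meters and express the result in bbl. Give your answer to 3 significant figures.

0.00446 bbl

752.4 US tsp = 0.0233259 bbl and 0.002999 m³ = 0.0188631 bbl.
0.0233259 − 0.0188631 ≈ 0.00446 bbl.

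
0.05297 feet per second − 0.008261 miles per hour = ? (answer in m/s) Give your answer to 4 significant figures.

0.05297 ft/s = 0.0161453 m/s and 0.008261 mph = 0.00369300 m/s.
0.0161453 − 0.00369300 ≈ 0.01245 m/s.

0.01245 m/s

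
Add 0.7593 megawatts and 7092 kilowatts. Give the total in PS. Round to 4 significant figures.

10670 metric horsepower

0.7593 MW = 1032.36 PS and 7092 kW = 9642.44 PS.
1032.36 + 9642.44 ≈ 10670 PS.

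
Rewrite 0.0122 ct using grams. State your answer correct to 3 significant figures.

0.00244 grams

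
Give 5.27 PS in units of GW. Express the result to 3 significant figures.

3.88e-6 gigawatts

1 PS = 7.35499e-7 gigawatts.
Thus 5.27 × 7.35499e-7 ≈ 3.88e-6 GW.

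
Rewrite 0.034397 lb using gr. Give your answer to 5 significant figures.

240.78 gr

1 lb = 7000.00 gr.
Then 0.034397 × 7000.00 ≈ 240.78 gr.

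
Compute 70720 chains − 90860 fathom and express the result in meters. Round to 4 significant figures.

1.256 × 10^6 m

70720 chain = 1.42266 × 10^6 m and 90860 fathom = 166165 m.
1.42266 × 10^6 − 166165 ≈ 1.256 × 10^6 m.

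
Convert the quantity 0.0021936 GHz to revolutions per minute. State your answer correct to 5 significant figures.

1 GHz = 6.00000e+10 revolutions per minute.
0.0021936 × 6.00000e+10 ≈ 1.3162e+8 rpm.

1.3162e+8 rpm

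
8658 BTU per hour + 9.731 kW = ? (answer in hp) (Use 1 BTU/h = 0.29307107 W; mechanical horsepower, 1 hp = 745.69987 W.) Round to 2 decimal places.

16.45 hp

8658 BTU/h = 3.40272 hp and 9.731 kW = 13.0495 hp.
3.40272 + 13.0495 ≈ 16.45 hp.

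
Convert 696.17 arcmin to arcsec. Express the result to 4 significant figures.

41770 arcsec

1 arcminute = 60.0000 arcseconds.
Thus 696.17 × 60.0000 ≈ 41770 arcsec.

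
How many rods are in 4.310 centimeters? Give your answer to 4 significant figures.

0.008570 rods

1 cm = 0.00198839 rods.
4.310 × 0.00198839 ≈ 0.008570 rod.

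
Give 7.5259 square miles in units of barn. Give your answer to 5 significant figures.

1 square mile = 2.58999 × 10^34 barns.
Then 7.5259 × 2.58999 × 10^34 ≈ 1.9492 × 10^35 barn.

1.9492 × 10^35 barns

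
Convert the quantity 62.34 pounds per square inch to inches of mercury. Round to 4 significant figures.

126.9 inHg

1 pound per square inch = 2.03602 inHg.
62.34 × 2.03602 ≈ 126.9 inHg.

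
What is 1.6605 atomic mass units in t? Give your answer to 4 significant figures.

1 atomic mass unit = 1.66054 × 10^-30 t.
Thus 1.6605 × 1.66054 × 10^-30 ≈ 2.757 × 10^-30 t.

2.757 × 10^-30 metric tons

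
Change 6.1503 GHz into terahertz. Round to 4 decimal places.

0.0062 terahertz

1 GHz = 0.00100000 THz.
Then 6.1503 × 0.00100000 ≈ 0.0062 THz.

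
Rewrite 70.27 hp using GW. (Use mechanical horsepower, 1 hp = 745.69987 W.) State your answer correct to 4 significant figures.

5.240 × 10^-5 gigawatts

1 horsepower = 7.45700 × 10^-7 GW.
So 70.27 × 7.45700 × 10^-7 ≈ 5.240 × 10^-5 GW.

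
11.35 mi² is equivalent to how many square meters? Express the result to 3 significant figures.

2.94e+7 square meters

1 mi² = 2.58999e+6 m².
So 11.35 × 2.58999e+6 ≈ 2.94e+7 m².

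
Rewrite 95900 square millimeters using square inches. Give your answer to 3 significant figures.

149 square inches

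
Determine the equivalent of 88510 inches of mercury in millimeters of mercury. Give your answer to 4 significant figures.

1 inHg = 25.4000 mmHg.
88510 × 25.4000 ≈ 2.248e+6 mmHg.

2.248e+6 mmHg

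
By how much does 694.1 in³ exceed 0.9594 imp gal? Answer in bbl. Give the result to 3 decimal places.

0.044 bbl

694.1 in³ = 0.0715420 bbl and 0.9594 imp gal = 0.0274331 bbl.
0.0715420 − 0.0274331 ≈ 0.044 bbl.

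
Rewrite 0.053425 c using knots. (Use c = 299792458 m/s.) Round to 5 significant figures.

1 speed of light = 5.82750 × 10^8 kn.
Then 0.053425 × 5.82750 × 10^8 ≈ 3.1133 × 10^7 kn.

3.1133 × 10^7 kn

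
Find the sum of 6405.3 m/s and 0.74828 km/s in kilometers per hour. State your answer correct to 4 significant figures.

6405.3 m/s = 23059.1 km/h and 0.74828 km/s = 2693.81 km/h.
23059.1 + 2693.81 ≈ 25750 km/h.

25750 kilometers per hour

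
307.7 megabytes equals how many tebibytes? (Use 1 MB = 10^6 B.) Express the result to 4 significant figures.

1 MB = 9.09495e-7 TiB.
Thus 307.7 × 9.09495e-7 ≈ 0.0002799 TiB.

0.0002799 tebibytes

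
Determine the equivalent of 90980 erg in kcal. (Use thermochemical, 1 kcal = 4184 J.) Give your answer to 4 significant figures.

2.174e-6 kcal

1 erg = 2.39006e-11 kilocalories.
So 90980 × 2.39006e-11 ≈ 2.174e-6 kcal.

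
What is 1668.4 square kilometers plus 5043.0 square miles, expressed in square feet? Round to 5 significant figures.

1668.4 km² = 1.79585e+10 ft² and 5043.0 mi² = 1.40591e+11 ft².
1.79585e+10 + 1.40591e+11 ≈ 1.5855e+11 ft².

1.5855e+11 square feet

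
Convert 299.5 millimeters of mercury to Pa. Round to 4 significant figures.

39930 Pa

1 mmHg = 133.322 Pa.
Thus 299.5 × 133.322 ≈ 39930 Pa.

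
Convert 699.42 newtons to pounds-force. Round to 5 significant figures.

1 newton = 0.224809 pounds-force.
699.42 × 0.224809 ≈ 157.24 lbf.

157.24 lbf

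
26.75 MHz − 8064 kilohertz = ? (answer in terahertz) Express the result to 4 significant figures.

1.869e-5 terahertz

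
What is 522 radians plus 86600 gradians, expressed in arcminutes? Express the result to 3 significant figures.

6.47 × 10^6 arcminutes

522 rad = 1.79450 × 10^6 arcmin and 86600 grad = 4.67640 × 10^6 arcmin.
1.79450 × 10^6 + 4.67640 × 10^6 ≈ 6.47 × 10^6 arcmin.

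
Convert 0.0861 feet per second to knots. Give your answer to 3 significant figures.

1 foot per second = 0.592484 kn.
Then 0.0861 × 0.592484 ≈ 0.0510 kn.

0.0510 kn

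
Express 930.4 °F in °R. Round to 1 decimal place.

°R = °F + 459.67.
Applying the formula gives 1390.1 °R.

1390.1 °R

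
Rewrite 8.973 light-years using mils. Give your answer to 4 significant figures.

3.342e+21 mil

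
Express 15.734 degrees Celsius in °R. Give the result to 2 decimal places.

°R = (°C + 273.15) × 9/5.
Applying the formula gives 519.99 °R.

519.99 °R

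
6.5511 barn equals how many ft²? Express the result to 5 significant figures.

1 barn = 1.07639 × 10^-27 square feet.
6.5511 × 1.07639 × 10^-27 ≈ 7.0515 × 10^-27 ft².

7.0515 × 10^-27 square feet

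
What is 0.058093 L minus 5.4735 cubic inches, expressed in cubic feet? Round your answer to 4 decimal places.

0.058093 L = 0.00205153 ft³ and 5.4735 in³ = 0.00316753 ft³.
0.00205153 − 0.00316753 ≈ -0.0011 ft³.

-0.0011 ft³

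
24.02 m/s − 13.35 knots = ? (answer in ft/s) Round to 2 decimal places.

24.02 m/s = 78.8058 ft/s and 13.35 kn = 22.5323 ft/s.
78.8058 − 22.5323 ≈ 56.27 ft/s.

56.27 ft/s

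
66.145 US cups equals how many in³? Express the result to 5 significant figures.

1 US cup = 14.4375 cubic inches.
66.145 × 14.4375 ≈ 954.97 in³.

954.97 cubic inches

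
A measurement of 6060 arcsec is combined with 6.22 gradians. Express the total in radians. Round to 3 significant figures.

6060 arcsec = 0.0293797 rad and 6.22 grad = 0.0977035 rad.
0.0293797 + 0.0977035 ≈ 0.127 rad.

0.127 rad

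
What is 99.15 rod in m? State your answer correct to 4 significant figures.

498.6 m

1 rod = 5.02920 meters.
99.15 × 5.02920 ≈ 498.6 m.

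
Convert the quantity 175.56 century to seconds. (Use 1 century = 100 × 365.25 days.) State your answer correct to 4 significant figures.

1 century = 3.15576e+9 s.
Thus 175.56 × 3.15576e+9 ≈ 5.540e+11 s.

5.540e+11 s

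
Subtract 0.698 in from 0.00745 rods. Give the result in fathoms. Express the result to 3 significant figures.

0.0108 fathoms

0.00745 rod = 0.0204875 fathom and 0.698 in = 0.00969444 fathom.
0.0204875 − 0.00969444 ≈ 0.0108 fathom.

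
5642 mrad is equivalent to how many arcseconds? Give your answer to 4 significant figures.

1.164 × 10^6 arcsec

1 milliradian = 206.265 arcsec.
5642 × 206.265 ≈ 1.164 × 10^6 arcsec.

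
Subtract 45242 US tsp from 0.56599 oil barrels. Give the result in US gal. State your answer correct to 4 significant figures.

-35.14 US gal

0.56599 bbl = 23.7716 US gal and 45242 US tsp = 58.9089 US gal.
23.7716 − 58.9089 ≈ -35.14 US gal.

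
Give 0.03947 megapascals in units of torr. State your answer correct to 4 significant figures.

296.0 torr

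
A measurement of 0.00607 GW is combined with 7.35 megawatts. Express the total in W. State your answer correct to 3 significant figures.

0.00607 GW = 6.07000 × 10^6 W and 7.35 MW = 7.35000 × 10^6 W.
6.07000 × 10^6 + 7.35000 × 10^6 ≈ 1.34 × 10^7 W.

1.34 × 10^7 W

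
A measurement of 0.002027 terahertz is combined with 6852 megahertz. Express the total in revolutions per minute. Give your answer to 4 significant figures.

0.002027 THz = 1.21620e+11 rpm and 6852 MHz = 4.11120e+11 rpm.
1.21620e+11 + 4.11120e+11 ≈ 5.327e+11 rpm.

5.327e+11 revolutions per minute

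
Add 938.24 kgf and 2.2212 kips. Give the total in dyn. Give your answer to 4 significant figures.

1.908e+9 dynes

938.24 kgf = 9.20099e+8 dyn and 2.2212 kip = 9.88039e+8 dyn.
9.20099e+8 + 9.88039e+8 ≈ 1.908e+9 dyn.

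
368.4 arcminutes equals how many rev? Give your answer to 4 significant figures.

1 arcminute = 4.62963 × 10^-5 revolutions.
So 368.4 × 4.62963 × 10^-5 ≈ 0.01706 rev.

0.01706 rev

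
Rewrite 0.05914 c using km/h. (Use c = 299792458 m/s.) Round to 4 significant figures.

6.383e+7 kilometers per hour

1 c = 1.07925e+9 kilometers per hour.
0.05914 × 1.07925e+9 ≈ 6.383e+7 km/h.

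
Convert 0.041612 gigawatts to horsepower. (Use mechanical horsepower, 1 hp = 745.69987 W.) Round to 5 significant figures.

1 gigawatt = 1.34102e+6 hp.
So 0.041612 × 1.34102e+6 ≈ 55803 hp.

55803 horsepower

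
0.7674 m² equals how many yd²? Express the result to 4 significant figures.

0.9178 yd²

1 square meter = 1.19599 yd².
0.7674 × 1.19599 ≈ 0.9178 yd².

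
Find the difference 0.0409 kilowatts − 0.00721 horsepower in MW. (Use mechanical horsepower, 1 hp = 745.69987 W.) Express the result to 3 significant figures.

0.0409 kW = 4.09000 × 10^-5 MW and 0.00721 hp = 5.37650 × 10^-6 MW.
4.09000 × 10^-5 − 5.37650 × 10^-6 ≈ 3.55 × 10^-5 MW.

3.55 × 10^-5 megawatts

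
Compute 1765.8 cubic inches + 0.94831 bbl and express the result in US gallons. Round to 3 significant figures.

47.5 US gal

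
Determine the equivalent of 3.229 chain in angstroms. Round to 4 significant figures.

1 chain = 2.01168e+11 angstroms.
Then 3.229 × 2.01168e+11 ≈ 6.496e+11 Å.

6.496e+11 Å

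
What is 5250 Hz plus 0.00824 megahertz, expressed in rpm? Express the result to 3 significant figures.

809000 revolutions per minute

5250 Hz = 315000 rpm and 0.00824 MHz = 494400 rpm.
315000 + 494400 ≈ 809000 rpm.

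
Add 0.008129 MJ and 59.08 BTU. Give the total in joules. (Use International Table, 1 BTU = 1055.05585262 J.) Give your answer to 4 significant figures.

70460 J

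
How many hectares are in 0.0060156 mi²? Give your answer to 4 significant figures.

1.558 ha

1 mi² = 258.999 ha.
Then 0.0060156 × 258.999 ≈ 1.558 ha.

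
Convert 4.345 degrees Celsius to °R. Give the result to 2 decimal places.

°R = (°C + 273.15) × 9/5.
Applying the formula gives 499.49 °R.

499.49 °R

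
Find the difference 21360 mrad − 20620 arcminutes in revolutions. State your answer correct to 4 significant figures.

2.445 rev

21360 mrad = 3.39955 rev and 20620 arcmin = 0.954630 rev.
3.39955 − 0.954630 ≈ 2.445 rev.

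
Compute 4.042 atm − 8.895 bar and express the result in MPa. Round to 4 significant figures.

-0.4799 MPa

4.042 atm = 0.409556 MPa and 8.895 bar = 0.889500 MPa.
0.409556 − 0.889500 ≈ -0.4799 MPa.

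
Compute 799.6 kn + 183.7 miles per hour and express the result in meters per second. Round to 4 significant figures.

493.5 meters per second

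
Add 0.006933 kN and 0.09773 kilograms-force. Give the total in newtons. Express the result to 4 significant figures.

0.006933 kN = 6.93300 N and 0.09773 kgf = 0.958404 N.
6.93300 + 0.958404 ≈ 7.891 N.

7.891 newtons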